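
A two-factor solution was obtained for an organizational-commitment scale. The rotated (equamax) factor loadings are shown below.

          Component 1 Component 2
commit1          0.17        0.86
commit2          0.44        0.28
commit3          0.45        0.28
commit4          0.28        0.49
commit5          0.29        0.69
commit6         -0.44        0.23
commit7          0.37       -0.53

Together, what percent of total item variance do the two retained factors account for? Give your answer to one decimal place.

SS loadings by factor: 0.9180, 1.9464; total = 2.8644.
Total variance with 7 standardized items is 7, so the solution explains 2.8644/7 = 0.4092 = 40.92%.

40.9%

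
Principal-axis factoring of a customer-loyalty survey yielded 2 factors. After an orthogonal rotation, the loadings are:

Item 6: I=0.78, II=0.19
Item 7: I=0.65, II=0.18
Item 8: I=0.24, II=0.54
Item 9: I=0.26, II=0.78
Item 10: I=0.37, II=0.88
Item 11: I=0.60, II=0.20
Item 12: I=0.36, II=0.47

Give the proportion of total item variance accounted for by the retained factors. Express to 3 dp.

Communalities: 0.6445, 0.4549, 0.3492, 0.6760, 0.9113, 0.4000, 0.3505; Σh² = 3.7864.
Total variance with 7 standardized items is 7, so the solution explains 3.7864/7 = 0.5409.

0.541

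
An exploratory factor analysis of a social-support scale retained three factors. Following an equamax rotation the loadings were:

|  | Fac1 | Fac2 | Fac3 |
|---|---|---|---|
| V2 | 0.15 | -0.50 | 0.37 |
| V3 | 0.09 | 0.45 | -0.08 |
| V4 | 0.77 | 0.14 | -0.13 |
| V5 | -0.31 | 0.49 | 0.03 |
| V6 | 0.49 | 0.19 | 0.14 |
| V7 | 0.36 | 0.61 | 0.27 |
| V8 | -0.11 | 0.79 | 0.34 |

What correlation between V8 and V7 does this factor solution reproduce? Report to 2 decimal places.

r̂ = Σ λ_i·λ_j across factors = (-0.11)(0.36) + (0.79)(0.61) + (0.34)(0.27)
  = -0.0396 +0.4819 +0.0918 = 0.5341

0.53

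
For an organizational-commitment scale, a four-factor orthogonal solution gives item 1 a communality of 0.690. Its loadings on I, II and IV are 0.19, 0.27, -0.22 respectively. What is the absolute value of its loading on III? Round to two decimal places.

Under orthogonal rotation h² = Σλ², so λ_III² = h² − (0.1574) = 0.690 − 0.1574 = 0.5326.
|λ| = √0.5326 = 0.7298.

0.73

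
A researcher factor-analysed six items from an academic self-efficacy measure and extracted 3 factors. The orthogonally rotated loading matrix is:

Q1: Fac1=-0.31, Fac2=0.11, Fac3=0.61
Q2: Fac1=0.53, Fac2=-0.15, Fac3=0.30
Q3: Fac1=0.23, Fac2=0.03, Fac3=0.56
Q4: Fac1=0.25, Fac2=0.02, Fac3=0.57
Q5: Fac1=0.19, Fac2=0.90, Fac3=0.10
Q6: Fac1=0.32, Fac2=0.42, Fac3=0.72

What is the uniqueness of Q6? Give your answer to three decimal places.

h² = 0.32² + 0.42² + 0.72² = 0.1024 + 0.1764 + 0.5184 = 0.7972
Uniqueness u² = 1 − h² = 1 − 0.7972 = 0.2028

0.203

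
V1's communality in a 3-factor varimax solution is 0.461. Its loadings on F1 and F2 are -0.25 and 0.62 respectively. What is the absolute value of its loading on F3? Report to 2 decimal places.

0.12

Under orthogonal rotation h² = Σλ², so λ_F3² = h² − (0.4469) = 0.461 − 0.4469 = 0.0141.
|λ| = √0.0141 = 0.1187.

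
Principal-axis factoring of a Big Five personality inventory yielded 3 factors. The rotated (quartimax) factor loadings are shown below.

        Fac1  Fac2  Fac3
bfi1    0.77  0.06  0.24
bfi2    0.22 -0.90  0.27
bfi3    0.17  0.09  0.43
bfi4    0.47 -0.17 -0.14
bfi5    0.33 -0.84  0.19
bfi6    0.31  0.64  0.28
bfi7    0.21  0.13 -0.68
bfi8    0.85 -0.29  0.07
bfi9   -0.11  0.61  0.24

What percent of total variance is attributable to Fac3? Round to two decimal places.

10.83%

SS loadings for Fac3 = 0.24² + 0.27² + 0.43² + (-0.14)² + 0.19² + 0.28² + (-0.68)² + 0.07² + 0.24² = 0.9744
With 9 standardized items, total variance = 9. Proportion = 0.9744/9 = 0.1083 → 10.83%.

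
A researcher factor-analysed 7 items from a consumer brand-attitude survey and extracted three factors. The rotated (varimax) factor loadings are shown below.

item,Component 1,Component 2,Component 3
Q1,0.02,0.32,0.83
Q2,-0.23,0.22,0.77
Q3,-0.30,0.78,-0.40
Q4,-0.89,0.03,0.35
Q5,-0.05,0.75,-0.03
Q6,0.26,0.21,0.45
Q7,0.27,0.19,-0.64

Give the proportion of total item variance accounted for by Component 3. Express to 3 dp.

0.311

SS loadings for Component 3 = 0.83² + 0.77² + (-0.40)² + 0.35² + (-0.03)² + 0.45² + (-0.64)² = 2.1773
Proportion of variance = 2.1773 / 7 = 0.3110.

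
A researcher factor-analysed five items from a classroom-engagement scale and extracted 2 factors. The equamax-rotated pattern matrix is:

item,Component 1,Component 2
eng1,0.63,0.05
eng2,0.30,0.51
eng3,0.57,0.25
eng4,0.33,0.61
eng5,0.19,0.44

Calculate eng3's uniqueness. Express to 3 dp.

0.613

h² = 0.57² + 0.25² = 0.3249 + 0.0625 = 0.3874
Uniqueness u² = 1 − h² = 1 − 0.3874 = 0.6126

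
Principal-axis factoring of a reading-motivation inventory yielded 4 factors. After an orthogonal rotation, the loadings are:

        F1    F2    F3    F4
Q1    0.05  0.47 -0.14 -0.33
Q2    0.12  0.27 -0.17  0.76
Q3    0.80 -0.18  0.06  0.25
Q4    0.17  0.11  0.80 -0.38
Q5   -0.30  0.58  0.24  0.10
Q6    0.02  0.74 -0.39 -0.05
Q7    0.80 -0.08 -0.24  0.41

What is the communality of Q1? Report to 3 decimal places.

h² = 0.05² + 0.47² + (-0.14)² + (-0.33)² = 0.0025 + 0.2209 + 0.0196 + 0.1089 = 0.3519

0.352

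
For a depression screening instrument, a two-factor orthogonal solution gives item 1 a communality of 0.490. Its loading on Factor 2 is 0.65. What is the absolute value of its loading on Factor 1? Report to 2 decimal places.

Under orthogonal rotation h² = Σλ², so λ_Factor 1² = h² − (0.4225) = 0.490 − 0.4225 = 0.0675.
|λ| = √0.0675 = 0.2598.

0.26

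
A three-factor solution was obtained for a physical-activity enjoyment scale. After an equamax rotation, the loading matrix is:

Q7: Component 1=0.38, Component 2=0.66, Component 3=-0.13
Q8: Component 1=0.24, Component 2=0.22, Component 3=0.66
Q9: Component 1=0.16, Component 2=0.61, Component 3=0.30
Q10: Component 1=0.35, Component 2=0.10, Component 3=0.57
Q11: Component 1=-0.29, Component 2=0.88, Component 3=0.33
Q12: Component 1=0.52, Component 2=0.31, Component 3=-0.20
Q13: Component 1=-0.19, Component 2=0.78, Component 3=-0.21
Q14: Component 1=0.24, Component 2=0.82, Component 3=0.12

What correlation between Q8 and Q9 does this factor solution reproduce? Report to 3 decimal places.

r̂ = Σ λ_i·λ_j across factors = (0.24)(0.16) + (0.22)(0.61) + (0.66)(0.30)
  = +0.0384 +0.1342 +0.1980 = 0.3706

0.371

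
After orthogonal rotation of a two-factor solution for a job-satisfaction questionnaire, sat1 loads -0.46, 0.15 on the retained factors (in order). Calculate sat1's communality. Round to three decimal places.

0.234

h² = (-0.46)² + 0.15² = 0.2116 + 0.0225 = 0.2341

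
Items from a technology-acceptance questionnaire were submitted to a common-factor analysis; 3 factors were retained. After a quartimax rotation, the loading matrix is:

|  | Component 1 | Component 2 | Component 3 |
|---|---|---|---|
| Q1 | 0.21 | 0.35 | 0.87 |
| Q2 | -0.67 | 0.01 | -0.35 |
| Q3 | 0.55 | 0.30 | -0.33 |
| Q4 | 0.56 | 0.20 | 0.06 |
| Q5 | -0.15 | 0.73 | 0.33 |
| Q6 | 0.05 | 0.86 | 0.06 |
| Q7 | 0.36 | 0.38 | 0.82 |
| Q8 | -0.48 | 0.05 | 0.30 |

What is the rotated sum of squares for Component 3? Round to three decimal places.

1.867

SS loadings for Component 3 = 0.87² + (-0.35)² + (-0.33)² + 0.06² + 0.33² + 0.06² + 0.82² + 0.30² = 0.7569 + 0.1225 + 0.1089 + 0.0036 + 0.1089 + 0.0036 + 0.6724 + 0.0900 = 1.8668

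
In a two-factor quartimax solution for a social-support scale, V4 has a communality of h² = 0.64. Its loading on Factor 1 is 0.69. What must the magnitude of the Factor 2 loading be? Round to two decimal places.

0.40

Under orthogonal rotation h² = Σλ², so λ_Factor 2² = h² − (0.4761) = 0.64 − 0.4761 = 0.1639.
|λ| = √0.1639 = 0.4048.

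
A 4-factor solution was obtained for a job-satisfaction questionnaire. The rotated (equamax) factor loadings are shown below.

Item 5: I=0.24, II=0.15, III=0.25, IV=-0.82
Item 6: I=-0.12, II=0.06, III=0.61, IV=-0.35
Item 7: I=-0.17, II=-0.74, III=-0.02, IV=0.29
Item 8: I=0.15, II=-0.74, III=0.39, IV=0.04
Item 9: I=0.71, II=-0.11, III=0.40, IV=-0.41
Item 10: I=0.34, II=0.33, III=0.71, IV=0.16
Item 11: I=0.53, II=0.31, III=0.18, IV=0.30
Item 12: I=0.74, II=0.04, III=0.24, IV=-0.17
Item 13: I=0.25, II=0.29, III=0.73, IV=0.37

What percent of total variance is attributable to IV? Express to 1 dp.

14.8%

SS loadings for IV = (-0.82)² + (-0.35)² + 0.29² + 0.04² + (-0.41)² + 0.16² + 0.30² + (-0.17)² + 0.37² = 1.3301
With 9 standardized items, total variance = 9. Proportion = 1.3301/9 = 0.1478 → 14.78%.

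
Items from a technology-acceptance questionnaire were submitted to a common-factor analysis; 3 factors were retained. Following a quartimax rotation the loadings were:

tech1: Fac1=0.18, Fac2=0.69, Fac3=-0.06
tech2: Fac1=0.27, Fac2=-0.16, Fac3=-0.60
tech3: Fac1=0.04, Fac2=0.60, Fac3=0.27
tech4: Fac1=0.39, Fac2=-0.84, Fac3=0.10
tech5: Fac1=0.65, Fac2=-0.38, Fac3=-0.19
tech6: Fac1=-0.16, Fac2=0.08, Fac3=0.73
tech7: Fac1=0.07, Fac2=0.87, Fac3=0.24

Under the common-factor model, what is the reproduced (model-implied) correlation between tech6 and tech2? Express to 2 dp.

-0.49

r̂ = Σ λ_i·λ_j across factors = (-0.16)(0.27) + (0.08)(-0.16) + (0.73)(-0.60)
  = -0.0432 -0.0128 -0.4380 = -0.4940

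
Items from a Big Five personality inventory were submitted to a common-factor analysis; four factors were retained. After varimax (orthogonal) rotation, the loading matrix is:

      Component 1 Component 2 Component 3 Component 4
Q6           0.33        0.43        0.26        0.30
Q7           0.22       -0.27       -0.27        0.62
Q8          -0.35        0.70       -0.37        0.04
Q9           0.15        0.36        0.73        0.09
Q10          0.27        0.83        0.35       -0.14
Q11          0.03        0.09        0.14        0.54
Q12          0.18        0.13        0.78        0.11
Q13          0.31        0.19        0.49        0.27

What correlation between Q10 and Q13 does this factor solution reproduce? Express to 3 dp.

0.375

r̂ = Σ λ_i·λ_j across factors = (0.27)(0.31) + (0.83)(0.19) + (0.35)(0.49) + (-0.14)(0.27)
  = +0.0837 +0.1577 +0.1715 -0.0378 = 0.3751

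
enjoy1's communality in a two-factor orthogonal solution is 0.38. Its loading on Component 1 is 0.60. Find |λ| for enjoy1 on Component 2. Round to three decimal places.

Under orthogonal rotation h² = Σλ², so λ_Component 2² = h² − (0.3600) = 0.38 − 0.3600 = 0.0200.
|λ| = √0.0200 = 0.1414.

0.141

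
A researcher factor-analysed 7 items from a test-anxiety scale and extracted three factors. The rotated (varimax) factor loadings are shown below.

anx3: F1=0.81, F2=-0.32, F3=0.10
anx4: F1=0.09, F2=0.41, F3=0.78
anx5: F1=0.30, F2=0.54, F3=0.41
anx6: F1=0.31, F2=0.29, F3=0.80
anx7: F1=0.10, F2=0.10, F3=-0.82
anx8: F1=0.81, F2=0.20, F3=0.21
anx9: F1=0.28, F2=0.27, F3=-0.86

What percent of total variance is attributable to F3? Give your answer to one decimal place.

SS loadings for F3 = 0.10² + 0.78² + 0.41² + 0.80² + (-0.82)² + 0.21² + (-0.86)² = 2.8826
With 7 standardized items, total variance = 7. Proportion = 2.8826/7 = 0.4118 → 41.18%.

41.2%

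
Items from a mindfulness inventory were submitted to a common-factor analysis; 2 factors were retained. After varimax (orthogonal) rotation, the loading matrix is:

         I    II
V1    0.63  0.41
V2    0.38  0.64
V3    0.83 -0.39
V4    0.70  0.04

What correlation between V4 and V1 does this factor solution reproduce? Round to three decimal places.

0.457

r̂ = Σ λ_i·λ_j across factors = (0.70)(0.63) + (0.04)(0.41)
  = +0.4410 +0.0164 = 0.4574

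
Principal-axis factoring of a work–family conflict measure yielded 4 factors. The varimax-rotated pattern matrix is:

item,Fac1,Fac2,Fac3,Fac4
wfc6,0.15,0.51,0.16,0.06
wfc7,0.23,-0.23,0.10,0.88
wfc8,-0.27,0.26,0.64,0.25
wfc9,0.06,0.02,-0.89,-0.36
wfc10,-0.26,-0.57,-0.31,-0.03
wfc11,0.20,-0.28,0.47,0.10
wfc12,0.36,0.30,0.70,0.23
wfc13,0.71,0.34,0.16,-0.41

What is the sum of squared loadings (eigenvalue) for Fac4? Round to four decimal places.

1.2020

SS loadings for Fac4 = 0.06² + 0.88² + 0.25² + (-0.36)² + (-0.03)² + 0.10² + 0.23² + (-0.41)² = 0.0036 + 0.7744 + 0.0625 + 0.1296 + 0.0009 + 0.0100 + 0.0529 + 0.1681 = 1.2020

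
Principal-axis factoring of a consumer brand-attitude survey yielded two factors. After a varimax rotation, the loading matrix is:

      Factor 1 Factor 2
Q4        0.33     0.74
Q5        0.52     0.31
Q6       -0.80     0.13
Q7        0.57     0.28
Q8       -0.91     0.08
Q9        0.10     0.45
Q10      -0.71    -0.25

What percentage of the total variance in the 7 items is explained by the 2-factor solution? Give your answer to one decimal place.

52.8%

SS loadings by factor: 2.6864, 1.0104; total = 3.6968.
Total variance with 7 standardized items is 7, so the solution explains 3.6968/7 = 0.5281 = 52.81%.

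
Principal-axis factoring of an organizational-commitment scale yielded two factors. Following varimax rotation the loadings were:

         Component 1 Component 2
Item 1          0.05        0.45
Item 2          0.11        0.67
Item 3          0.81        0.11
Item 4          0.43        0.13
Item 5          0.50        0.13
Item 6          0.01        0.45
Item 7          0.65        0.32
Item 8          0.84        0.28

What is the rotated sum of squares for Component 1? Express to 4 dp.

SS loadings for Component 1 = 0.05² + 0.11² + 0.81² + 0.43² + 0.50² + 0.01² + 0.65² + 0.84² = 0.0025 + 0.0121 + 0.6561 + 0.1849 + 0.2500 + 0.0001 + 0.4225 + 0.7056 = 2.2338

2.2338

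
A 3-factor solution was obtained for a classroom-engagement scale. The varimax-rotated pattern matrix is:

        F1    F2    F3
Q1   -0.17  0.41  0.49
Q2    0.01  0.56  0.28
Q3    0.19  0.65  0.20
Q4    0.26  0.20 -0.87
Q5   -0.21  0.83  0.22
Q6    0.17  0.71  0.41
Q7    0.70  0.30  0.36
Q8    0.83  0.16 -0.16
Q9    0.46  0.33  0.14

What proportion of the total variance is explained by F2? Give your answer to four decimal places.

SS loadings for F2 = 0.41² + 0.56² + 0.65² + 0.20² + 0.83² + 0.71² + 0.30² + 0.16² + 0.33² = 2.3617
Proportion of variance = 2.3617 / 9 = 0.2624.

0.2624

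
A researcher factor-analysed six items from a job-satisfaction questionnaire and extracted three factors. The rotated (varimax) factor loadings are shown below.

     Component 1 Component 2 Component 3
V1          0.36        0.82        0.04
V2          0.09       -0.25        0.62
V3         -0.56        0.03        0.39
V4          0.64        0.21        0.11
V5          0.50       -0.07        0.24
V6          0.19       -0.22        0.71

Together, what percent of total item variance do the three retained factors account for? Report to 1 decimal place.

51.5%

Communalities: 0.8036, 0.4550, 0.4666, 0.4658, 0.3125, 0.5886; Σh² = 3.0921.
Total variance with 6 standardized items is 6, so the solution explains 3.0921/6 = 0.5153 = 51.53%.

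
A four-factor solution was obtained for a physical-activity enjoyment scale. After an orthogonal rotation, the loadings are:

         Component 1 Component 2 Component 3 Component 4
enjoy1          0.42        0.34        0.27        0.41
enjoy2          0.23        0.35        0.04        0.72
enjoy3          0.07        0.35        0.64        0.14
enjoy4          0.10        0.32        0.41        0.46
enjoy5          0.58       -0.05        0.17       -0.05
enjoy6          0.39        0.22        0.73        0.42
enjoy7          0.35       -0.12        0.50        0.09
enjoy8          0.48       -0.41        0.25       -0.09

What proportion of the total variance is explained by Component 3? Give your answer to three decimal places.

0.191

SS loadings for Component 3 = 0.27² + 0.04² + 0.64² + 0.41² + 0.17² + 0.73² + 0.50² + 0.25² = 1.5265
Proportion of variance = 1.5265 / 8 = 0.1908.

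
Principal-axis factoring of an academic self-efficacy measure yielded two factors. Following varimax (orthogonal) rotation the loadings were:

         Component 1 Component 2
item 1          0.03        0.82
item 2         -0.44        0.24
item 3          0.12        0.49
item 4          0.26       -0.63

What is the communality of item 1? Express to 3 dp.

h² = 0.03² + 0.82² = 0.0009 + 0.6724 = 0.6733

0.673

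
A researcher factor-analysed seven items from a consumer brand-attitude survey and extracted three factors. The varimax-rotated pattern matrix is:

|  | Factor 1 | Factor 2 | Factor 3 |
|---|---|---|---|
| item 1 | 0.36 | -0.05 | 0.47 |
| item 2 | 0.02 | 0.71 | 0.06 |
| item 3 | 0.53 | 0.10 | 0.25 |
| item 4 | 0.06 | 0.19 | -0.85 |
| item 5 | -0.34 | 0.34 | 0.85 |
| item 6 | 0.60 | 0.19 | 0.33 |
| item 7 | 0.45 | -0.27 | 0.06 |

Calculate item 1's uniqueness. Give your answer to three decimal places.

h² = 0.36² + (-0.05)² + 0.47² = 0.1296 + 0.0025 + 0.2209 = 0.3530
Uniqueness u² = 1 − h² = 1 − 0.3530 = 0.6470

0.647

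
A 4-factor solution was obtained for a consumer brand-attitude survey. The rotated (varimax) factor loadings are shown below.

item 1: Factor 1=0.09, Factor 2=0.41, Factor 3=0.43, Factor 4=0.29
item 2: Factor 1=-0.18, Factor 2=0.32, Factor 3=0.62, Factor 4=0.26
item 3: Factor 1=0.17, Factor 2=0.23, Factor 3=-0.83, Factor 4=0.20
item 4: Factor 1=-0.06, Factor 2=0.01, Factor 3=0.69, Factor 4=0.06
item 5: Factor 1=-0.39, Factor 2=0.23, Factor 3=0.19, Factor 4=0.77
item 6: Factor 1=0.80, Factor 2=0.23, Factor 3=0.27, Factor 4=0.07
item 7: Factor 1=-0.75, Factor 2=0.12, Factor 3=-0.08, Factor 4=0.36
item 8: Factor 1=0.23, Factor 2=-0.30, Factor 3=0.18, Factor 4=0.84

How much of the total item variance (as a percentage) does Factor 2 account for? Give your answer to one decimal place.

SS loadings for Factor 2 = 0.41² + 0.32² + 0.23² + 0.01² + 0.23² + 0.23² + 0.12² + (-0.30)² = 0.5337
With 8 standardized items, total variance = 8. Proportion = 0.5337/8 = 0.0667 → 6.67%.

6.7%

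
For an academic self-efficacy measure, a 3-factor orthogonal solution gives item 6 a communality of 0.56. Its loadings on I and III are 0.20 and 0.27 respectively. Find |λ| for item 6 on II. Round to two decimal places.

Under orthogonal rotation h² = Σλ², so λ_II² = h² − (0.1129) = 0.56 − 0.1129 = 0.4471.
|λ| = √0.4471 = 0.6687.

0.67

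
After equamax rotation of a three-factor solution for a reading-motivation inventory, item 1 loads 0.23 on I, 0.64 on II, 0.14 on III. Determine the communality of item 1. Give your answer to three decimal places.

0.482

h² = 0.23² + 0.64² + 0.14² = 0.0529 + 0.4096 + 0.0196 = 0.4821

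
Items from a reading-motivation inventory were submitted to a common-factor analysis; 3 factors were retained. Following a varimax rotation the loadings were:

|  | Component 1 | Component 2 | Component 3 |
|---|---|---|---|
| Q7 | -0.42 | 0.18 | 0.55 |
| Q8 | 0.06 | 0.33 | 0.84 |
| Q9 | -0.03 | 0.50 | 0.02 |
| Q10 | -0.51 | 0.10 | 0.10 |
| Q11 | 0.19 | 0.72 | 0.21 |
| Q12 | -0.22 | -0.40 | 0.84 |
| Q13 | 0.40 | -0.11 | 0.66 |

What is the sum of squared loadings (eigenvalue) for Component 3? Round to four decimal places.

2.2038

SS loadings for Component 3 = 0.55² + 0.84² + 0.02² + 0.10² + 0.21² + 0.84² + 0.66² = 0.3025 + 0.7056 + 0.0004 + 0.0100 + 0.0441 + 0.7056 + 0.4356 = 2.2038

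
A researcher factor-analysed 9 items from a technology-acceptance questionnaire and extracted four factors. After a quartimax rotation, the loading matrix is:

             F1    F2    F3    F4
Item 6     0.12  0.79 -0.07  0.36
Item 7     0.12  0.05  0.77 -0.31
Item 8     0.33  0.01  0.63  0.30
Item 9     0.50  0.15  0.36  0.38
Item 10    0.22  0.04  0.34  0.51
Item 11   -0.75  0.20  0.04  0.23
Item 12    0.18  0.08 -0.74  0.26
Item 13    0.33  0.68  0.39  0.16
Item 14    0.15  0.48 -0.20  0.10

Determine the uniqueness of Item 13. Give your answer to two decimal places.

0.25

h² = 0.33² + 0.68² + 0.39² + 0.16² = 0.1089 + 0.4624 + 0.1521 + 0.0256 = 0.7490
Uniqueness u² = 1 − h² = 1 − 0.7490 = 0.2510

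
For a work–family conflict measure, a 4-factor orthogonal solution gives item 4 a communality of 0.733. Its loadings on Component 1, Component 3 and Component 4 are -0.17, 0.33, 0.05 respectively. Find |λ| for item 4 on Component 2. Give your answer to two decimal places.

0.77

Under orthogonal rotation h² = Σλ², so λ_Component 2² = h² − (0.1403) = 0.733 − 0.1403 = 0.5927.
|λ| = √0.5927 = 0.7699.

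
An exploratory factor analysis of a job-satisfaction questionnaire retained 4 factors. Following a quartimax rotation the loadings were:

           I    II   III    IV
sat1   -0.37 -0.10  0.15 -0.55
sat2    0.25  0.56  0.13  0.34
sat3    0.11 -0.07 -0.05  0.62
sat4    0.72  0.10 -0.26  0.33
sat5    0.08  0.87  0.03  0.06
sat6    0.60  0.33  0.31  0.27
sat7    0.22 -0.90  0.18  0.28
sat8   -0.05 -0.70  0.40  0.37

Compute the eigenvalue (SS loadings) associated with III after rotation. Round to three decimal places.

SS loadings for III = 0.15² + 0.13² + (-0.05)² + (-0.26)² + 0.03² + 0.31² + 0.18² + 0.40² = 0.0225 + 0.0169 + 0.0025 + 0.0676 + 0.0009 + 0.0961 + 0.0324 + 0.1600 = 0.3989

0.399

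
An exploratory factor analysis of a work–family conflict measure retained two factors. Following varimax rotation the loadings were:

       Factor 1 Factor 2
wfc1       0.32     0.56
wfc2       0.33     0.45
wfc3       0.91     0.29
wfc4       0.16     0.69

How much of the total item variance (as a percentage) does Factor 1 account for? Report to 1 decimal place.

26.6%

SS loadings for Factor 1 = 0.32² + 0.33² + 0.91² + 0.16² = 1.0650
With 4 standardized items, total variance = 4. Proportion = 1.0650/4 = 0.2663 → 26.63%.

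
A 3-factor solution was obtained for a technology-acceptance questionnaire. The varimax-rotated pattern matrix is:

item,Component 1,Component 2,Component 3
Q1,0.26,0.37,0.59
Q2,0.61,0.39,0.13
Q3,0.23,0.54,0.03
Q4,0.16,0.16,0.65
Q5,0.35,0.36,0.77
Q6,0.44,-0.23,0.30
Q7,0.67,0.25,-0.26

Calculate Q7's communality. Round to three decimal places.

0.579

h² = 0.67² + 0.25² + (-0.26)² = 0.4489 + 0.0625 + 0.0676 = 0.5790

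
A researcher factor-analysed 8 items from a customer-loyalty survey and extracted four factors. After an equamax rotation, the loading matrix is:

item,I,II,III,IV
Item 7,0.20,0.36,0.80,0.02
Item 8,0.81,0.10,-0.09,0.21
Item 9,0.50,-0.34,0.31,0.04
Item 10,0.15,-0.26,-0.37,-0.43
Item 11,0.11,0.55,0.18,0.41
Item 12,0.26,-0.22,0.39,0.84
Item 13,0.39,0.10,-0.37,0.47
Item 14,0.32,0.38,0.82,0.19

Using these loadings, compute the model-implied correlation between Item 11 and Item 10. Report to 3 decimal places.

-0.369

r̂ = Σ λ_i·λ_j across factors = (0.11)(0.15) + (0.55)(-0.26) + (0.18)(-0.37) + (0.41)(-0.43)
  = +0.0165 -0.1430 -0.0666 -0.1763 = -0.3694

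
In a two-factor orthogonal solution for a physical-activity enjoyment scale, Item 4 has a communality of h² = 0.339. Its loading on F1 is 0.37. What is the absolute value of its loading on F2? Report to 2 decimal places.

0.45

Under orthogonal rotation h² = Σλ², so λ_F2² = h² − (0.1369) = 0.339 − 0.1369 = 0.2021.
|λ| = √0.2021 = 0.4496.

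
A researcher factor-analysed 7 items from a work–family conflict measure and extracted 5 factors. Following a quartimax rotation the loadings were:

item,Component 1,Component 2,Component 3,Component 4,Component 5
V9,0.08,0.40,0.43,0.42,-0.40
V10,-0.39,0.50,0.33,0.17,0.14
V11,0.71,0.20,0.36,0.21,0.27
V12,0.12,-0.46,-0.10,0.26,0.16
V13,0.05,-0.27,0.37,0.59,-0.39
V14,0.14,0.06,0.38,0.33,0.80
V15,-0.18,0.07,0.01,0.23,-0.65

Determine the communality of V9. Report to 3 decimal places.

0.688

h² = 0.08² + 0.40² + 0.43² + 0.42² + (-0.40)² = 0.0064 + 0.1600 + 0.1849 + 0.1764 + 0.1600 = 0.6877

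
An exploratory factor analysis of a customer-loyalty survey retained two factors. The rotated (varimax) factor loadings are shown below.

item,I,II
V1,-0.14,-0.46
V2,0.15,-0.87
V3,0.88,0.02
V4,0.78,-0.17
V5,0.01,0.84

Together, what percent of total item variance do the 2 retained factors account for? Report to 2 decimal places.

62.57%

SS loadings by factor: 1.4250, 1.7034; total = 3.1284.
Total variance with 5 standardized items is 5, so the solution explains 3.1284/5 = 0.6257 = 62.57%.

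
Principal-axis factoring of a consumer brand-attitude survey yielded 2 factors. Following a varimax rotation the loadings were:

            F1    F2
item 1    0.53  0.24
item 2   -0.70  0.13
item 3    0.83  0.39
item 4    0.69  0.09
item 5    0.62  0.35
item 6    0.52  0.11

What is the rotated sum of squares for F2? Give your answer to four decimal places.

0.3693

SS loadings for F2 = 0.24² + 0.13² + 0.39² + 0.09² + 0.35² + 0.11² = 0.0576 + 0.0169 + 0.1521 + 0.0081 + 0.1225 + 0.0121 = 0.3693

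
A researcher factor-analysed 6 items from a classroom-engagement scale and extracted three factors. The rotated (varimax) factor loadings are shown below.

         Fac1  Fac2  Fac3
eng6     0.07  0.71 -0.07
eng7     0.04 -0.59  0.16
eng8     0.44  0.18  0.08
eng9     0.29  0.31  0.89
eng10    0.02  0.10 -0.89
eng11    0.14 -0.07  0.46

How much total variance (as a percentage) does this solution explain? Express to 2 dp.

52.21%

Communalities: 0.5139, 0.3753, 0.2324, 0.9723, 0.8025, 0.2361; Σh² = 3.1325.
Total variance with 6 standardized items is 6, so the solution explains 3.1325/6 = 0.5221 = 52.21%.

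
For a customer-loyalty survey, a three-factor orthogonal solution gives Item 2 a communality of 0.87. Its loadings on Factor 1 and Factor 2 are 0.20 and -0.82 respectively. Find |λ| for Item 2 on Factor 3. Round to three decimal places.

Under orthogonal rotation h² = Σλ², so λ_Factor 3² = h² − (0.7124) = 0.87 − 0.7124 = 0.1576.
|λ| = √0.1576 = 0.3970.

0.397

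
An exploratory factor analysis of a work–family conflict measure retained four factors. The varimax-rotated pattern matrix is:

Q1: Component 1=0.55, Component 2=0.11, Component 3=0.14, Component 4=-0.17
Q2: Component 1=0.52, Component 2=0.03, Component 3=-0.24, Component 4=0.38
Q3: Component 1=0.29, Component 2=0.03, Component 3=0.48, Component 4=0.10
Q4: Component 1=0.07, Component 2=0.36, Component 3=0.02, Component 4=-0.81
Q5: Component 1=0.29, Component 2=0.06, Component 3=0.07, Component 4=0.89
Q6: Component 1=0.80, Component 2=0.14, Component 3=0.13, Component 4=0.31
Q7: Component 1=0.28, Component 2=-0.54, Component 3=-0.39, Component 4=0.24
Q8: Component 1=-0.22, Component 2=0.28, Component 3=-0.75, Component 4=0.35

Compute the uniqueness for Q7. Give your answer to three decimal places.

0.420

h² = 0.28² + (-0.54)² + (-0.39)² + 0.24² = 0.0784 + 0.2916 + 0.1521 + 0.0576 = 0.5797
Uniqueness u² = 1 − h² = 1 − 0.5797 = 0.4203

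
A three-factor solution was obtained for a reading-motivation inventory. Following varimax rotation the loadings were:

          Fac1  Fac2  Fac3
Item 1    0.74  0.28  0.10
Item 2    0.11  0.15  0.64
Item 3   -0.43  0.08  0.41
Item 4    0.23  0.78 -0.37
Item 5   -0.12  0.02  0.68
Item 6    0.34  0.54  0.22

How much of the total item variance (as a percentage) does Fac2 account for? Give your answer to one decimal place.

16.8%

SS loadings for Fac2 = 0.28² + 0.15² + 0.08² + 0.78² + 0.02² + 0.54² = 1.0077
With 6 standardized items, total variance = 6. Proportion = 1.0077/6 = 0.1680 → 16.80%.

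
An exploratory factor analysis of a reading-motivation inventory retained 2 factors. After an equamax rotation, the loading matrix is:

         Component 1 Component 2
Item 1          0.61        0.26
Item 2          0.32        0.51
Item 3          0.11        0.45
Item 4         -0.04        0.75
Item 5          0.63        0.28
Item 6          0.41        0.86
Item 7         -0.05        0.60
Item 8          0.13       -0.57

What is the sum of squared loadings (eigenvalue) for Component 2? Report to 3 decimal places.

SS loadings for Component 2 = 0.26² + 0.51² + 0.45² + 0.75² + 0.28² + 0.86² + 0.60² + (-0.57)² = 0.0676 + 0.2601 + 0.2025 + 0.5625 + 0.0784 + 0.7396 + 0.3600 + 0.3249 = 2.5956

2.596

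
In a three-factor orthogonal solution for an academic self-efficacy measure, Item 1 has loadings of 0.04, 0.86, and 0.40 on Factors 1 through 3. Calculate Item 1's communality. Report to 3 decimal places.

0.901

h² = 0.04² + 0.86² + 0.40² = 0.0016 + 0.7396 + 0.1600 = 0.9012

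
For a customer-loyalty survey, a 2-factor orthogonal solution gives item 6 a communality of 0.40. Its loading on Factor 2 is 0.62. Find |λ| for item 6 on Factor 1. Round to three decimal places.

Under orthogonal rotation h² = Σλ², so λ_Factor 1² = h² − (0.3844) = 0.40 − 0.3844 = 0.0156.
|λ| = √0.0156 = 0.1249.

0.125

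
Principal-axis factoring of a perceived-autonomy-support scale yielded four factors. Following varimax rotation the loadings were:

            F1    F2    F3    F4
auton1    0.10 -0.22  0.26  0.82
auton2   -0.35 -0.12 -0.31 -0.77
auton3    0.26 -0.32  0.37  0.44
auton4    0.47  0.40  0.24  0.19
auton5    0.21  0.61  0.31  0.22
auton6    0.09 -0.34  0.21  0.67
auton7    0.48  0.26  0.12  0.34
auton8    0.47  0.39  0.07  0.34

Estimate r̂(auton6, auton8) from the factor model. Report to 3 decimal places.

0.152

r̂ = Σ λ_i·λ_j across factors = (0.09)(0.47) + (-0.34)(0.39) + (0.21)(0.07) + (0.67)(0.34)
  = +0.0423 -0.1326 +0.0147 +0.2278 = 0.1522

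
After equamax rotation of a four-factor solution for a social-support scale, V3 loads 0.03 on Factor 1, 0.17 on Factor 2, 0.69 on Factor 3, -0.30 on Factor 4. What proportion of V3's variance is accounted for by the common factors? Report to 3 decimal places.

h² = 0.03² + 0.17² + 0.69² + (-0.30)² = 0.0009 + 0.0289 + 0.4761 + 0.0900 = 0.5959

0.596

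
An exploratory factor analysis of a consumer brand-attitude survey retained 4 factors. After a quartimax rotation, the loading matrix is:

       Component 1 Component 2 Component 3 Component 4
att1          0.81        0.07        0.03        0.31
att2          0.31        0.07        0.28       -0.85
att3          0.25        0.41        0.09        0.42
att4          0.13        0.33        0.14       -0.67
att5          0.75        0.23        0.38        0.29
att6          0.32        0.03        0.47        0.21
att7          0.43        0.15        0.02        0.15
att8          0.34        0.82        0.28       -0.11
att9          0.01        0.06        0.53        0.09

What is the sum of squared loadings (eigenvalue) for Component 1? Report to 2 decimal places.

SS loadings for Component 1 = 0.81² + 0.31² + 0.25² + 0.13² + 0.75² + 0.32² + 0.43² + 0.34² + 0.01² = 0.6561 + 0.0961 + 0.0625 + 0.0169 + 0.5625 + 0.1024 + 0.1849 + 0.1156 + 0.0001 = 1.7971

1.80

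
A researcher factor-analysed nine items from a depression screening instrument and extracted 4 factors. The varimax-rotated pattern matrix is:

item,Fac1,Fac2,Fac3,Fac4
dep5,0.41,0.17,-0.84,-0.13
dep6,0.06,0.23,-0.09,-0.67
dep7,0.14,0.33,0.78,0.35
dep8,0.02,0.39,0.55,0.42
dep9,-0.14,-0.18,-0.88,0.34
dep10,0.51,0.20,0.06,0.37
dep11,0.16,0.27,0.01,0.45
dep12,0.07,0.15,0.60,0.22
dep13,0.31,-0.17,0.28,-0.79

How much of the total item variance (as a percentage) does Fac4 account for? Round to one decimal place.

21.0%

SS loadings for Fac4 = (-0.13)² + (-0.67)² + 0.35² + 0.42² + 0.34² + 0.37² + 0.45² + 0.22² + (-0.79)² = 1.8922
With 9 standardized items, total variance = 9. Proportion = 1.8922/9 = 0.2102 → 21.02%.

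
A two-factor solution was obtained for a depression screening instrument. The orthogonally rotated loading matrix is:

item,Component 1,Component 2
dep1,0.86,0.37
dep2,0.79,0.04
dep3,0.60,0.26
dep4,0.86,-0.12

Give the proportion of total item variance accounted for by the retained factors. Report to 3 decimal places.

0.671

SS loadings by factor: 2.4633, 0.2205; total = 2.6838.
Total variance with 4 standardized items is 4, so the solution explains 2.6838/4 = 0.6709.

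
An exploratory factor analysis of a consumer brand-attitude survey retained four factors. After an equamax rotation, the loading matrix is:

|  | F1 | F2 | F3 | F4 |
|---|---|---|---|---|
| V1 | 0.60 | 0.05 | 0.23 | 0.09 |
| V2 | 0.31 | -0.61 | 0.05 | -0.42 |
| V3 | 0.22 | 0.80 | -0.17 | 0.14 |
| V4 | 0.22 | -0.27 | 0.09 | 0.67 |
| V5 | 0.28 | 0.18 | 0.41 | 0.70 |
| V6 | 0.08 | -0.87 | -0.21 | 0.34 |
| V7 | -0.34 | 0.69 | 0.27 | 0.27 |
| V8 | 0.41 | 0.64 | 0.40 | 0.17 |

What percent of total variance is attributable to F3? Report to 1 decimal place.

SS loadings for F3 = 0.23² + 0.05² + (-0.17)² + 0.09² + 0.41² + (-0.21)² + 0.27² + 0.40² = 0.5375
With 8 standardized items, total variance = 8. Proportion = 0.5375/8 = 0.0672 → 6.72%.

6.7%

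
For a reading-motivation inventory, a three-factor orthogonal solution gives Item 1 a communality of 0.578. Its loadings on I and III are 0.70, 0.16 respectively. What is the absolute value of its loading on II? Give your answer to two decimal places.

0.25

Under orthogonal rotation h² = Σλ², so λ_II² = h² − (0.5156) = 0.578 − 0.5156 = 0.0624.
|λ| = √0.0624 = 0.2498.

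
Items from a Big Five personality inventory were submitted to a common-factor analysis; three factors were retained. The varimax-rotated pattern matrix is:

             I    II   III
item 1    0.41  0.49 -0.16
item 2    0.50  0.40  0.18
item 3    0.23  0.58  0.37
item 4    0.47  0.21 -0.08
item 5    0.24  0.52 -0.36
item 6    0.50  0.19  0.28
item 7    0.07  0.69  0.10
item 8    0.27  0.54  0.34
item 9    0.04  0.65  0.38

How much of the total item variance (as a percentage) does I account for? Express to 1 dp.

SS loadings for I = 0.41² + 0.50² + 0.23² + 0.47² + 0.24² + 0.50² + 0.07² + 0.27² + 0.04² = 1.0789
With 9 standardized items, total variance = 9. Proportion = 1.0789/9 = 0.1199 → 11.99%.

12.0%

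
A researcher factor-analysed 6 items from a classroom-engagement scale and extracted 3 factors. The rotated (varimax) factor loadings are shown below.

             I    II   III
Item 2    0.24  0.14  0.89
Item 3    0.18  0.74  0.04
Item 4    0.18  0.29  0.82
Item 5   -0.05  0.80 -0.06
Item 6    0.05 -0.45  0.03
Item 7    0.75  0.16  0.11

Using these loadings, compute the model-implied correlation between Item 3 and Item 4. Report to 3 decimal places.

r̂ = Σ λ_i·λ_j across factors = (0.18)(0.18) + (0.74)(0.29) + (0.04)(0.82)
  = +0.0324 +0.2146 +0.0328 = 0.2798

0.280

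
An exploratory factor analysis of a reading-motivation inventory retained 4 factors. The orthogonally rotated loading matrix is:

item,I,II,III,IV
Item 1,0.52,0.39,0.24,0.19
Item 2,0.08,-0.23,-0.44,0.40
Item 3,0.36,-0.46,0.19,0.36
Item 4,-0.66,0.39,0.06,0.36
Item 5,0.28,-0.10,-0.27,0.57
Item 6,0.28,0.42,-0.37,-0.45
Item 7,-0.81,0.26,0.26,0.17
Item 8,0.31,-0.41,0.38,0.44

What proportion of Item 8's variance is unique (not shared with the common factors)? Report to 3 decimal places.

h² = 0.31² + (-0.41)² + 0.38² + 0.44² = 0.0961 + 0.1681 + 0.1444 + 0.1936 = 0.6022
Uniqueness u² = 1 − h² = 1 − 0.6022 = 0.3978

0.398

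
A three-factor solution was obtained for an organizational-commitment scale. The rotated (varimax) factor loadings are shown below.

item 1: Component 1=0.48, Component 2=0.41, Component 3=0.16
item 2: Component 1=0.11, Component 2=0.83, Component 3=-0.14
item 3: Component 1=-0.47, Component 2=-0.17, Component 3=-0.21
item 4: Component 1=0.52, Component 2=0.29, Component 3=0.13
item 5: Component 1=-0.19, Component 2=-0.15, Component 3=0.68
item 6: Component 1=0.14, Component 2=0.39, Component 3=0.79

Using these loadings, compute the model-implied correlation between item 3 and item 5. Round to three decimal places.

-0.028

r̂ = Σ λ_i·λ_j across factors = (-0.47)(-0.19) + (-0.17)(-0.15) + (-0.21)(0.68)
  = +0.0893 +0.0255 -0.1428 = -0.0280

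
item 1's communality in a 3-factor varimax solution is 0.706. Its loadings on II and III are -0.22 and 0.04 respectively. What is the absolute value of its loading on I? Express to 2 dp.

Under orthogonal rotation h² = Σλ², so λ_I² = h² − (0.0500) = 0.706 − 0.0500 = 0.6560.
|λ| = √0.6560 = 0.8099.

0.81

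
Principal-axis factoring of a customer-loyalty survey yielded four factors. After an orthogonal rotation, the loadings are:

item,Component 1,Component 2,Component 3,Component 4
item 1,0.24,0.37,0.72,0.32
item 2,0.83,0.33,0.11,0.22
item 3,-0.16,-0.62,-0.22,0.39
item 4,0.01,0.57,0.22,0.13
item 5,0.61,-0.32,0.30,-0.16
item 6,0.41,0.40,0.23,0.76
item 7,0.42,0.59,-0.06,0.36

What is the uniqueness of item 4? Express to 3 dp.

0.610

h² = 0.01² + 0.57² + 0.22² + 0.13² = 0.0001 + 0.3249 + 0.0484 + 0.0169 = 0.3903
Uniqueness u² = 1 − h² = 1 − 0.3903 = 0.6097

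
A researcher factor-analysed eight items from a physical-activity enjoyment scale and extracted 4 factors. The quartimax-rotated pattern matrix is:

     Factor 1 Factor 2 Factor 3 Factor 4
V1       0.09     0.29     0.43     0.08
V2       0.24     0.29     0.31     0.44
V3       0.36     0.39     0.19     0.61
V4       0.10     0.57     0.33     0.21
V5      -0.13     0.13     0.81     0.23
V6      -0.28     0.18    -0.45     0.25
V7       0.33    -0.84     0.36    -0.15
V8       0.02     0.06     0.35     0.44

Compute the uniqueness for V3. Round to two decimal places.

0.31

h² = 0.36² + 0.39² + 0.19² + 0.61² = 0.1296 + 0.1521 + 0.0361 + 0.3721 = 0.6899
Uniqueness u² = 1 − h² = 1 − 0.6899 = 0.3101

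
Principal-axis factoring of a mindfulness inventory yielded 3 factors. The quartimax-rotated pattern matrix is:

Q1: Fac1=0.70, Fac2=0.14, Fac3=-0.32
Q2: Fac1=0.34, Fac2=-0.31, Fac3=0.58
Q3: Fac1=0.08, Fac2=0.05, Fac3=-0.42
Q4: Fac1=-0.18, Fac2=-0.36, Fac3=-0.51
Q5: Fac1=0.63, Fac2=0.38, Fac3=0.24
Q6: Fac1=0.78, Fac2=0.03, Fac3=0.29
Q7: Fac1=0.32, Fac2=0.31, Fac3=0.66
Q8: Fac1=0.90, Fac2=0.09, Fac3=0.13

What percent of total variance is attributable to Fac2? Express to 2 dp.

6.22%

SS loadings for Fac2 = 0.14² + (-0.31)² + 0.05² + (-0.36)² + 0.38² + 0.03² + 0.31² + 0.09² = 0.4973
With 8 standardized items, total variance = 8. Proportion = 0.4973/8 = 0.0622 → 6.22%.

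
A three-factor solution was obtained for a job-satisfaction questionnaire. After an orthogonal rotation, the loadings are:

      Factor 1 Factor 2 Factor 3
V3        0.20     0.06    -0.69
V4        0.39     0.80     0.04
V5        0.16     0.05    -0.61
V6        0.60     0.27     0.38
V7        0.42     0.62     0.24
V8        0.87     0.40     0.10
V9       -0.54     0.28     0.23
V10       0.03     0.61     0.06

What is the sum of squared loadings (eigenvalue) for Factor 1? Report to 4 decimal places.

SS loadings for Factor 1 = 0.20² + 0.39² + 0.16² + 0.60² + 0.42² + 0.87² + (-0.54)² + 0.03² = 0.0400 + 0.1521 + 0.0256 + 0.3600 + 0.1764 + 0.7569 + 0.2916 + 0.0009 = 1.8035

1.8035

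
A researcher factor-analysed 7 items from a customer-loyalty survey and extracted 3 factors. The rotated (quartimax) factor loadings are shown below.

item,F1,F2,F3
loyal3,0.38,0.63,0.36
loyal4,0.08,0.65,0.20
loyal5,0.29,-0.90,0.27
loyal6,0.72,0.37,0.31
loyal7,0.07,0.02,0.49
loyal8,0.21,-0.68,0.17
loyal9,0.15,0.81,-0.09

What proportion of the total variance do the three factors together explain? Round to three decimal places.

SS loadings by factor: 0.8248, 2.8852, 0.6157; total = 4.3257.
Total variance with 7 standardized items is 7, so the solution explains 4.3257/7 = 0.6180.

0.618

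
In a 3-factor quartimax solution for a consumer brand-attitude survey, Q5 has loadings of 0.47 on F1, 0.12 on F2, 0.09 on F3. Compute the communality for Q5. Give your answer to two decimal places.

h² = 0.47² + 0.12² + 0.09² = 0.2209 + 0.0144 + 0.0081 = 0.2434

0.24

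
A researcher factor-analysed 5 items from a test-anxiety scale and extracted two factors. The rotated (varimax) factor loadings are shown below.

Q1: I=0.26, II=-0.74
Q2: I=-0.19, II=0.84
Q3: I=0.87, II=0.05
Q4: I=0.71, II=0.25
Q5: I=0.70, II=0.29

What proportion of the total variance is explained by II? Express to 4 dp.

SS loadings for II = (-0.74)² + 0.84² + 0.05² + 0.25² + 0.29² = 1.4023
Proportion of variance = 1.4023 / 5 = 0.2805.

0.2805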